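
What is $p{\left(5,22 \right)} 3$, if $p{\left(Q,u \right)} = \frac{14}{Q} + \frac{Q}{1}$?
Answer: $\frac{117}{5} \approx 23.4$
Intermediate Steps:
$p{\left(Q,u \right)} = Q + \frac{14}{Q}$ ($p{\left(Q,u \right)} = \frac{14}{Q} + Q 1 = \frac{14}{Q} + Q = Q + \frac{14}{Q}$)
$p{\left(5,22 \right)} 3 = \left(5 + \frac{14}{5}\right) 3 = \frac{39}{5} \cdot 3 = \frac{117}{5}$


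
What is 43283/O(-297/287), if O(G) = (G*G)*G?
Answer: -1023205921549/26198073 ≈ -39057.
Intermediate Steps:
O(G) = G³ (O(G) = G²*G = G³)
43283/O(-297/287) = 43283/((-297/287)³) = 43283/(-26198073/23639903) = 43283*(-23639903/26198073) = -1023205921549/26198073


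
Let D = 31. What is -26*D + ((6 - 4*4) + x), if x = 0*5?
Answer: -816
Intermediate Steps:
x = 0
-26*D + ((6 - 4*4) + x) = -26*31 + ((6 - 4*4) + 0) = -806 + ((6 - 16) + 0) = -806 + (-10 + 0) = -806 - 10 = -816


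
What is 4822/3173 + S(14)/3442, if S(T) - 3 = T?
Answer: 16651265/10921466 ≈ 1.5246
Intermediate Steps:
S(T) = 3 + T
4822/3173 + S(14)/3442 = 4822/3173 + (3 + 14)/3442 = 4822*(1/3173) + 17*(1/3442) = 4822/3173 + 17/3442 = 16651265/10921466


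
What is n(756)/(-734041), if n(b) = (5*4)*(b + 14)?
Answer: -200/9533 ≈ -0.020980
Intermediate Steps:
n(b) = 280 + 20*b (n(b) = 20*(14 + b) = 280 + 20*b)
n(756)/(-734041) = (280 + 20*756)/(-734041) = (280 + 15120)*(-1/734041) = 15400*(-1/734041) = -200/9533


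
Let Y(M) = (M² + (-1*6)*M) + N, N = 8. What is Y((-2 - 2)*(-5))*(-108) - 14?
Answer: -31118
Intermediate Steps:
Y(M) = 8 + M² - 6*M (Y(M) = (M² + (-1*6)*M) + 8 = (M² - 6*M) + 8 = 8 + M² - 6*M)
Y((-2 - 2)*(-5))*(-108) - 14 = (8 + ((-2 - 2)*(-5))² - 6*(-2 - 2)*(-5))*(-108) - 14 = (8 + (-4*(-5))² - (-24)*(-5))*(-108) - 14 = (8 + 20² - 6*20)*(-108) - 14 = (8 + 400 - 120)*(-108) - 14 = 288*(-108) - 14 = -31104 - 14 = -31118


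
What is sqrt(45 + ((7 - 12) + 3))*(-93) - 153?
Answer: -153 - 93*sqrt(43) ≈ -762.84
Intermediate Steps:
sqrt(45 + ((7 - 12) + 3))*(-93) - 153 = sqrt(45 + (-5 + 3))*(-93) - 153 = sqrt(45 - 2)*(-93) - 153 = sqrt(43)*(-93) - 153 = -93*sqrt(43) - 153 = -153 - 93*sqrt(43)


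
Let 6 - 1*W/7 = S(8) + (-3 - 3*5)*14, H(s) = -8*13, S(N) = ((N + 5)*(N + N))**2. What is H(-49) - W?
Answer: 300938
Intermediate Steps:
S(N) = 4*N**2*(5 + N)**2 (S(N) = ((5 + N)*(2*N))**2 = (2*N*(5 + N))**2 = 4*N**2*(5 + N)**2)
H(s) = -104
W = -301042 (W = 42 - 7*(4*8**2*(5 + 8)**2 + (-3 - 3*5)*14) = 42 - 7*(4*64*13**2 + (-3 - 15)*14) = 42 - 7*(4*64*169 - 18*14) = 42 - 7*(43264 - 252) = 42 - 7*43012 = 42 - 301084 = -301042)
H(-49) - W = -104 - 1*(-301042) = -104 + 301042 = 300938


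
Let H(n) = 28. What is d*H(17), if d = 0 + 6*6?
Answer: 1008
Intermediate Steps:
d = 36 (d = 0 + 36 = 36)
d*H(17) = 36*28 = 1008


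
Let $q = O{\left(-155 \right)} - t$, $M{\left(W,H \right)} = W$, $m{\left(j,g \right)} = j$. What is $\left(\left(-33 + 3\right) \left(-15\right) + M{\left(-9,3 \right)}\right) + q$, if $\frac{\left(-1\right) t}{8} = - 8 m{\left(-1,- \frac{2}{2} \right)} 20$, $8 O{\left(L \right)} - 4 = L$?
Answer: $\frac{13617}{8} \approx 1702.1$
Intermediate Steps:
$O{\left(L \right)} = \frac{1}{2} + \frac{L}{8}$
$t = -1280$ ($t = - 8 \left(-8\right) \left(-1\right) 20 = - 8 \cdot 8 \cdot 20 = \left(-8\right) 160 = -1280$)
$q = \frac{10089}{8}$ ($q = \left(\frac{1}{2} + \frac{1}{8} \left(-155\right)\right) - -1280 = \left(\frac{1}{2} - \frac{155}{8}\right) + 1280 = - \frac{151}{8} + 1280 = \frac{10089}{8} \approx 1261.1$)
$\left(\left(-33 + 3\right) \left(-15\right) + M{\left(-9,3 \right)}\right) + q = \left(\left(-33 + 3\right) \left(-15\right) - 9\right) + \frac{10089}{8} = \left(\left(-30\right) \left(-15\right) - 9\right) + \frac{10089}{8} = \left(450 - 9\right) + \frac{10089}{8} = 441 + \frac{10089}{8} = \frac{13617}{8}$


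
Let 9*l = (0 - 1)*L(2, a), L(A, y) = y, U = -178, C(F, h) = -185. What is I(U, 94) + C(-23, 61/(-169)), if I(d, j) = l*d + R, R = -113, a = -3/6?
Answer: -2771/9 ≈ -307.89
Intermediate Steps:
a = -½ (a = -3*⅙ = -½ ≈ -0.50000)
l = 1/18 (l = ((0 - 1)*(-½))/9 = (-1*(-½))/9 = (⅑)*(½) = 1/18 ≈ 0.055556)
I(d, j) = -113 + d/18 (I(d, j) = d/18 - 113 = -113 + d/18)
I(U, 94) + C(-23, 61/(-169)) = (-113 + (1/18)*(-178)) - 185 = (-113 - 89/9) - 185 = -1106/9 - 185 = -2771/9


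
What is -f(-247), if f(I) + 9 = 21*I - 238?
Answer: 5434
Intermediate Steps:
f(I) = -247 + 21*I (f(I) = -9 + (21*I - 238) = -9 + (-238 + 21*I) = -247 + 21*I)
-f(-247) = -(-247 + 21*(-247)) = -(-247 - 5187) = -1*(-5434) = 5434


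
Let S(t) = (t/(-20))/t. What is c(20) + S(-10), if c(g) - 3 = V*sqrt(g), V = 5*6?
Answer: 59/20 + 60*sqrt(5) ≈ 137.11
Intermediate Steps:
V = 30
c(g) = 3 + 30*sqrt(g)
S(t) = -1/20 (S(t) = (t*(-1/20))/t = (-t/20)/t = -1/20)
c(20) + S(-10) = (3 + 30*sqrt(20)) - 1/20 = (3 + 30*(2*sqrt(5))) - 1/20 = (3 + 60*sqrt(5)) - 1/20 = 59/20 + 60*sqrt(5)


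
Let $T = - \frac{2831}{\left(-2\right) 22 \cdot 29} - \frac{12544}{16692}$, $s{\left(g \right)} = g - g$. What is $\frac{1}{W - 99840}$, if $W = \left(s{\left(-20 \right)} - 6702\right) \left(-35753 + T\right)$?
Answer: $\frac{887458}{212552343863269} \approx 4.1752 \cdot 10^{-9}$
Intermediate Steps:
$s{\left(g \right)} = 0$
$T = \frac{7812227}{5324748}$ ($T = - \frac{2831}{\left(-44\right) 29} - \frac{3136}{4173} = - \frac{2831}{-1276} - \frac{3136}{4173} = \left(-2831\right) \left(- \frac{1}{1276}\right) - \frac{3136}{4173} = \frac{2831}{1276} - \frac{3136}{4173} = \frac{7812227}{5324748} \approx 1.4672$)
$W = \frac{212640947669989}{887458}$ ($W = \left(0 - 6702\right) \left(-35753 + \frac{7812227}{5324748}\right) = \left(-6702\right) \left(- \frac{190367903017}{5324748}\right) = \frac{212640947669989}{887458} \approx 2.3961 \cdot 10^{8}$)
$\frac{1}{W - 99840} = \frac{1}{\frac{212640947669989}{887458} - 99840} = \frac{1}{\frac{212552343863269}{887458}} = \frac{887458}{212552343863269}$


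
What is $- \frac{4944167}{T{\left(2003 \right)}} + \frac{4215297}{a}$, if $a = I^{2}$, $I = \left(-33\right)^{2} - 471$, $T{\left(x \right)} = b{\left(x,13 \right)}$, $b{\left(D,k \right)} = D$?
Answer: $- \frac{626617599139}{254997924} \approx -2457.3$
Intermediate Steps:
$T{\left(x \right)} = x$
$I = 618$ ($I = 1089 - 471 = 618$)
$a = 381924$ ($a = 618^{2} = 381924$)
$- \frac{4944167}{T{\left(2003 \right)}} + \frac{4215297}{a} = - \frac{4944167}{2003} + \frac{4215297}{381924} = \left(-4944167\right) \frac{1}{2003} + 4215297 \cdot \frac{1}{381924} = - \frac{4944167}{2003} + \frac{1405099}{127308} = - \frac{626617599139}{254997924}$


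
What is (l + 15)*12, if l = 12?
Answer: 324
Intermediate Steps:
(l + 15)*12 = (12 + 15)*12 = 27*12 = 324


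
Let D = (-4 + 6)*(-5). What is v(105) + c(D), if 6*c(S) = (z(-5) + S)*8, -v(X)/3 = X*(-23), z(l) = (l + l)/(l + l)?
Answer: 7233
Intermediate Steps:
z(l) = 1 (z(l) = (2*l)/((2*l)) = (2*l)*(1/(2*l)) = 1)
D = -10 (D = 2*(-5) = -10)
v(X) = 69*X (v(X) = -3*X*(-23) = -(-69)*X = 69*X)
c(S) = 4/3 + 4*S/3 (c(S) = ((1 + S)*8)/6 = (8 + 8*S)/6 = 4/3 + 4*S/3)
v(105) + c(D) = 69*105 + (4/3 + (4/3)*(-10)) = 7245 + (4/3 - 40/3) = 7245 - 12 = 7233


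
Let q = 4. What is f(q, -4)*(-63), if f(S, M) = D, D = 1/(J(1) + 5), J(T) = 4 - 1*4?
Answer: -63/5 ≈ -12.600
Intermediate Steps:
J(T) = 0 (J(T) = 4 - 4 = 0)
D = 1/5 (D = 1/(0 + 5) = 1/5 ≈ 0.20000)
f(S, M) = 1/5
f(q, -4)*(-63) = (1/5)*(-63) = -63/5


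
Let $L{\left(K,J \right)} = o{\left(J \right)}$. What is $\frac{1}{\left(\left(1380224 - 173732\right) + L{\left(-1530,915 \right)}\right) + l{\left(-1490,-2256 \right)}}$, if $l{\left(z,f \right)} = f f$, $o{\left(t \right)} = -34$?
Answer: $\frac{1}{6295994} \approx 1.5883 \cdot 10^{-7}$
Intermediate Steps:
$l{\left(z,f \right)} = f^{2}$
$L{\left(K,J \right)} = -34$
$\frac{1}{\left(\left(1380224 - 173732\right) + L{\left(-1530,915 \right)}\right) + l{\left(-1490,-2256 \right)}} = \frac{1}{\left(\left(1380224 - 173732\right) - 34\right) + \left(-2256\right)^{2}} = \frac{1}{\left(1206492 - 34\right) + 5089536} = \frac{1}{1206458 + 5089536} = \frac{1}{6295994}$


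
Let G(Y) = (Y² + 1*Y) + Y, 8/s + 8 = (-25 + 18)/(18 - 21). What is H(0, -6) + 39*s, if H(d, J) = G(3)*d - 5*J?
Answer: -426/17 ≈ -25.059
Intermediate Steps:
s = -24/17 (s = 8/(-8 + (-25 + 18)/(18 - 21)) = 8/(-8 - 7/(-3)) = 8/(-8 - 7*(-⅓)) = 8/(-8 + 7/3) = 8/(-17/3) = 8*(-3/17) = -24/17 ≈ -1.4118)
G(Y) = Y² + 2*Y (G(Y) = (Y² + Y) + Y = (Y + Y²) + Y = Y² + 2*Y)
H(d, J) = -5*J + 15*d (H(d, J) = (3*(2 + 3))*d - 5*J = (3*5)*d - 5*J = 15*d - 5*J = -5*J + 15*d)
H(0, -6) + 39*s = (-5*(-6) + 15*0) + 39*(-24/17) = (30 + 0) - 936/17 = 30 - 936/17 = -426/17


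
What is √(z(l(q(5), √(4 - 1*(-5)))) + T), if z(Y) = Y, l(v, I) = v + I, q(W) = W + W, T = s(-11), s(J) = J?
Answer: √2 ≈ 1.4142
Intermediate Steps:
T = -11
q(W) = 2*W
l(v, I) = I + v
√(z(l(q(5), √(4 - 1*(-5)))) + T) = √((√(4 - 1*(-5)) + 2*5) - 11) = √((√(4 + 5) + 10) - 11) = √((√9 + 10) - 11) = √((3 + 10) - 11) = √(13 - 11) = √2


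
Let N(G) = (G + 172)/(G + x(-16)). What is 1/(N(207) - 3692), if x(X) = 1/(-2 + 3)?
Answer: -208/767557 ≈ -0.00027099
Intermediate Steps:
x(X) = 1 (x(X) = 1/1 = 1)
N(G) = (172 + G)/(1 + G) (N(G) = (G + 172)/(G + 1) = (172 + G)/(1 + G))
1/(N(207) - 3692) = 1/((172 + 207)/(1 + 207) - 3692) = 1/(379/208 - 3692) = 1/(-767557/208) = -208/767557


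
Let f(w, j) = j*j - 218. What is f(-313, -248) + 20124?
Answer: 81410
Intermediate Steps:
f(w, j) = -218 + j² (f(w, j) = j² - 218 = -218 + j²)
f(-313, -248) + 20124 = (-218 + (-248)²) + 20124 = (-218 + 61504) + 20124 = 61286 + 20124 = 81410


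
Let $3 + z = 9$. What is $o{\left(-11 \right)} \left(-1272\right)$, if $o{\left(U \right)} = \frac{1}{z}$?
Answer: $-212$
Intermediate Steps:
$z = 6$ ($z = -3 + 9 = 6$)
$o{\left(U \right)} = \frac{1}{6}$
$o{\left(-11 \right)} \left(-1272\right) = \frac{1}{6} \left(-1272\right) = -212$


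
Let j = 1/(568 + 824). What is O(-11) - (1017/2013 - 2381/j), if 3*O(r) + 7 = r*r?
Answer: 2223955351/671 ≈ 3.3144e+6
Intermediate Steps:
O(r) = -7/3 + r²/3 (O(r) = -7/3 + (r*r)/3 = -7/3 + r²/3)
j = 1/1392 ≈ 0.00071839
O(-11) - (1017/2013 - 2381/j) = (-7/3 + (⅓)*(-11)²) - (1017/2013 - 2381/1/1392) = (-7/3 + (⅓)*121) - (1017*(1/2013) - 2381*1392) = (-7/3 + 121/3) - (339/671 - 3314352) = 38 - 1*(-2223929853/671) = 38 + 2223929853/671 = 2223955351/671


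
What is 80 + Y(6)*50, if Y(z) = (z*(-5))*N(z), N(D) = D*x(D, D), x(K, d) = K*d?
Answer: -323920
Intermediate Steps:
N(D) = D**3 (N(D) = D*(D*D) = D*D**2 = D**3)
Y(z) = -5*z**4 (Y(z) = (z*(-5))*z**3 = (-5*z)*z**3 = -5*z**4)
80 + Y(6)*50 = 80 - 5*6**4*50 = 80 - 5*1296*50 = 80 - 6480*50 = 80 - 324000 = -323920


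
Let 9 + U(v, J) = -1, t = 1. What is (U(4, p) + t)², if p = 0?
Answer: 81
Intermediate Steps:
U(v, J) = -10 (U(v, J) = -9 - 1 = -10)
(U(4, p) + t)² = (-10 + 1)² = (-9)² = 81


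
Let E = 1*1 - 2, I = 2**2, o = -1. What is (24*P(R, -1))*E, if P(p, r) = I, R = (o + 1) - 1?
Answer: -96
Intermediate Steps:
R = -1 (R = (-1 + 1) - 1 = 0 - 1 = -1)
I = 4
P(p, r) = 4
E = -1 (E = 1 - 2 = -1)
(24*P(R, -1))*E = (24*4)*(-1) = 96*(-1) = -96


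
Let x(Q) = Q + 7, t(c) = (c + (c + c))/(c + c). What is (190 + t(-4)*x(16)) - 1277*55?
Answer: -140021/2 ≈ -70011.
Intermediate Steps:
t(c) = 3/2 (t(c) = (c + 2*c)/((2*c)) = (3*c)*(1/(2*c)) = 3/2)
x(Q) = 7 + Q
(190 + t(-4)*x(16)) - 1277*55 = (190 + 3*(7 + 16)/2) - 1277*55 = (190 + (3/2)*23) - 70235 = (190 + 69/2) - 70235 = 449/2 - 70235 = -140021/2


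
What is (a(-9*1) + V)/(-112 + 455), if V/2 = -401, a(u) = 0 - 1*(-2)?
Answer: -800/343 ≈ -2.3324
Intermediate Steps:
a(u) = 2 (a(u) = 0 + 2 = 2)
V = -802 (V = 2*(-401) = -802)
(a(-9*1) + V)/(-112 + 455) = (2 - 802)/(-112 + 455) = -800/343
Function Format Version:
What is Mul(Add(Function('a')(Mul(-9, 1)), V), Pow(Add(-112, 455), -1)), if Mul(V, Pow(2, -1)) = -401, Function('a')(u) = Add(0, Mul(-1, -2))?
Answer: Rational(-800, 343) ≈ -2.3324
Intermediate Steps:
Function('a')(u) = 2 (Function('a')(u) = Add(0, 2) = 2)
V = -802 (V = Mul(2, -401) = -802)
Mul(Add(Function('a')(Mul(-9, 1)), V), Pow(Add(-112, 455), -1)) = Mul(Add(2, -802), Pow(Add(-112, 455), -1)) = Mul(-800, Pow(343, -1)) = Mul(-800, Rational(1, 343)) = Rational(-800, 343)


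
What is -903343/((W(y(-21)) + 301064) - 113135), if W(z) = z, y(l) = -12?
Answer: -903343/187917 ≈ -4.8071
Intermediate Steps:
-903343/((W(y(-21)) + 301064) - 113135) = -903343/((-12 + 301064) - 113135) = -903343/(301052 - 113135) = -903343/187917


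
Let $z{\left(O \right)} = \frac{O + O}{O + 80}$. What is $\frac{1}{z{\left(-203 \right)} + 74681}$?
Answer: $\frac{123}{9186169} \approx 1.339 \cdot 10^{-5}$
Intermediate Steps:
$z{\left(O \right)} = \frac{2 O}{80 + O}$
$\frac{1}{z{\left(-203 \right)} + 74681} = \frac{1}{2 \left(-203\right) \frac{1}{80 - 203} + 74681} = \frac{1}{2 \left(-203\right) \frac{1}{-123} + 74681} = \frac{1}{2 \left(-203\right) \left(- \frac{1}{123}\right) + 74681} = \frac{1}{\frac{406}{123} + 74681} = \frac{1}{\frac{9186169}{123}} = \frac{123}{9186169}$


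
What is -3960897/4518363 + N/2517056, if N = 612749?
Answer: -2400392383115/3790990899776 ≈ -0.63318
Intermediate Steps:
-3960897/4518363 + N/2517056 = -3960897/4518363 + 612749/2517056 = -3960897*1/4518363 + 612749*(1/2517056) = -1320299/1506121 + 612749/2517056 = -2400392383115/3790990899776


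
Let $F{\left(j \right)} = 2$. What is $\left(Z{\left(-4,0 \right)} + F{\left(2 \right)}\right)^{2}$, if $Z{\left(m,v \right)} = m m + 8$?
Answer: $676$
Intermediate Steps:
$Z{\left(m,v \right)} = 8 + m^{2}$ ($Z{\left(m,v \right)} = m^{2} + 8 = 8 + m^{2}$)
$\left(Z{\left(-4,0 \right)} + F{\left(2 \right)}\right)^{2} = \left(\left(8 + \left(-4\right)^{2}\right) + 2\right)^{2} = \left(\left(8 + 16\right) + 2\right)^{2} = \left(24 + 2\right)^{2} = 26^{2} = 676$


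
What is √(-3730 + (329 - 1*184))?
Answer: I*√3585 ≈ 59.875*I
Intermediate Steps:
√(-3730 + (329 - 1*184)) = √(-3730 + (329 - 184)) = √(-3730 + 145) = √(-3585) = I*√3585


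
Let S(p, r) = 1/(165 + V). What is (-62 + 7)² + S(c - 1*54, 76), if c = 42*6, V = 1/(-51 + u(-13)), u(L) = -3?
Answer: 26949779/8909 ≈ 3025.0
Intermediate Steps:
V = -1/54 (V = 1/(-51 - 3) = 1/(-54) = -1/54 ≈ -0.018519)
c = 252
S(p, r) = 54/8909 (S(p, r) = 1/(165 - 1/54) = 1/(8909/54) = 54/8909)
(-62 + 7)² + S(c - 1*54, 76) = (-62 + 7)² + 54/8909 = (-55)² + 54/8909 = 3025 + 54/8909 = 26949779/8909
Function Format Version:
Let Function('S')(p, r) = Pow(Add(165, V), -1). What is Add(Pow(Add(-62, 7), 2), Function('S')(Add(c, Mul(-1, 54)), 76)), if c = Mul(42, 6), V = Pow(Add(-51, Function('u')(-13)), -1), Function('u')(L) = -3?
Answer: Rational(26949779, 8909) ≈ 3025.0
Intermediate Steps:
V = Rational(-1, 54) (V = Pow(Add(-51, -3), -1) = Pow(-54, -1) = Rational(-1, 54) ≈ -0.018519)
c = 252
Function('S')(p, r) = Rational(54, 8909) (Function('S')(p, r) = Pow(Add(165, Rational(-1, 54)), -1) = Pow(Rational(8909, 54), -1) = Rational(54, 8909))
Add(Pow(Add(-62, 7), 2), Function('S')(Add(c, Mul(-1, 54)), 76)) = Add(Pow(Add(-62, 7), 2), Rational(54, 8909)) = Add(Pow(-55, 2), Rational(54, 8909)) = Add(3025, Rational(54, 8909)) = Rational(26949779, 8909)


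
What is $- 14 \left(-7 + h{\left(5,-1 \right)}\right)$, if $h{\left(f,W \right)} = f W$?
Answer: $168$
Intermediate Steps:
$h{\left(f,W \right)} = W f$
$- 14 \left(-7 + h{\left(5,-1 \right)}\right) = - 14 \left(-7 - 5\right) = \left(-14\right) \left(-12\right) = 168$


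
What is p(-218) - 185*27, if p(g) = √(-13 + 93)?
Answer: -4995 + 4*√5 ≈ -4986.1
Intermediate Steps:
p(g) = 4*√5 (p(g) = √80 = 4*√5)
p(-218) - 185*27 = 4*√5 - 185*27 = 4*√5 - 1*4995 = 4*√5 - 4995 = -4995 + 4*√5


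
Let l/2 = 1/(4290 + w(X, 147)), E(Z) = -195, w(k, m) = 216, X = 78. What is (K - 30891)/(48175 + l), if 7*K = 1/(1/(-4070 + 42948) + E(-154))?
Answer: -527632622137569/822851354855684 ≈ -0.64122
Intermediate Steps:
l = 1/2253 (l = 2/(4290 + 216) = 2/4506 = 2*(1/4506) = 1/2253 ≈ 0.00044385)
K = -5554/7581209 (K = 1/(7*(1/(-4070 + 42948) - 195)) = 1/(7*(1/38878 - 195)) = 1/(7*(-7581209/38878)) = (1/7)*(-38878/7581209) = -5554/7581209 ≈ -0.00073260)
(K - 30891)/(48175 + l) = (-5554/7581209 - 30891)/(48175 + 1/2253) = -234191132773/(7581209*108538276/2253) = -234191132773/7581209*2253/108538276 = -527632622137569/822851354855684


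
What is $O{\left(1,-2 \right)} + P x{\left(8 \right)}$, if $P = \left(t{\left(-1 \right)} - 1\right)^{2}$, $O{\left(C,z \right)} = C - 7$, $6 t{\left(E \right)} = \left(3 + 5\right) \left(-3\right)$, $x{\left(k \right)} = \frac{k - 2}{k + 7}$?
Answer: $4$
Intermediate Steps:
$x{\left(k \right)} = \frac{-2 + k}{7 + k}$
$t{\left(E \right)} = -4$ ($t{\left(E \right)} = \frac{\left(3 + 5\right) \left(-3\right)}{6} = \frac{8 \left(-3\right)}{6} = \frac{1}{6} \left(-24\right) = -4$)
$O{\left(C,z \right)} = -7 + C$
$P = 25$ ($P = \left(-4 - 1\right)^{2} = \left(-5\right)^{2} = 25$)
$O{\left(1,-2 \right)} + P x{\left(8 \right)} = \left(-7 + 1\right) + 25 \frac{-2 + 8}{7 + 8} = -6 + 25 \cdot \frac{1}{15} \cdot 6 = -6 + 25 \cdot \frac{2}{5} = -6 + 10 = 4$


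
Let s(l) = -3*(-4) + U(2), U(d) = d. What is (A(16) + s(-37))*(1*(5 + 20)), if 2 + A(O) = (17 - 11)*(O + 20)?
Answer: 5700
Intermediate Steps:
A(O) = 118 + 6*O (A(O) = -2 + (17 - 11)*(O + 20) = -2 + 6*(20 + O) = -2 + (120 + 6*O) = 118 + 6*O)
s(l) = 14 (s(l) = -3*(-4) + 2 = 12 + 2 = 14)
(A(16) + s(-37))*(1*(5 + 20)) = ((118 + 6*16) + 14)*(1*(5 + 20)) = ((118 + 96) + 14)*(1*25) = (214 + 14)*25 = 228*25 = 5700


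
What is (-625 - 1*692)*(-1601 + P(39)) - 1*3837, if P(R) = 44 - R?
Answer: 2098095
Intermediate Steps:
(-625 - 1*692)*(-1601 + P(39)) - 1*3837 = (-625 - 1*692)*(-1601 + (44 - 1*39)) - 1*3837 = (-625 - 692)*(-1601 + (44 - 39)) - 3837 = -1317*(-1601 + 5) - 3837 = -1317*(-1596) - 3837 = 2101932 - 3837 = 2098095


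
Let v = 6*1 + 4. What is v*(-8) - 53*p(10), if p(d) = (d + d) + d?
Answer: -1670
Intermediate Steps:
v = 10 (v = 6 + 4 = 10)
p(d) = 3*d (p(d) = 2*d + d = 3*d)
v*(-8) - 53*p(10) = 10*(-8) - 159*10 = -80 - 53*30 = -80 - 1590 = -1670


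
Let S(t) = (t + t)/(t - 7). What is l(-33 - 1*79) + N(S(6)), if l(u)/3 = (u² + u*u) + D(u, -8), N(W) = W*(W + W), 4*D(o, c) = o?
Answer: 75468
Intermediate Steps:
D(o, c) = o/4
S(t) = 2*t/(-7 + t) (S(t) = (2*t)/(-7 + t) = 2*t/(-7 + t))
N(W) = 2*W² (N(W) = W*(2*W) = 2*W²)
l(u) = 6*u² + 3*u/4 (l(u) = 3*((u² + u*u) + u/4) = 3*((u² + u²) + u/4) = 3*(2*u² + u/4) = 6*u² + 3*u/4)
l(-33 - 1*79) + N(S(6)) = 3*(-33 - 1*79)*(1 + 8*(-33 - 1*79))/4 + 2*(2*6/(-7 + 6))² = 3*(-33 - 79)*(1 + 8*(-33 - 79))/4 + 2*(2*6/(-1))² = (¾)*(-112)*(1 + 8*(-112)) + 2*(2*6*(-1))² = (¾)*(-112)*(1 - 896) + 2*(-12)² = (¾)*(-112)*(-895) + 2*144 = 75180 + 288 = 75468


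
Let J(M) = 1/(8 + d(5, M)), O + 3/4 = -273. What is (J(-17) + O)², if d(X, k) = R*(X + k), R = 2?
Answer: 19193161/256 ≈ 74973.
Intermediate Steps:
O = -1095/4 (O = -¾ - 273 = -1095/4 ≈ -273.75)
d(X, k) = 2*X + 2*k (d(X, k) = 2*(X + k) = 2*X + 2*k)
J(M) = 1/(18 + 2*M) (J(M) = 1/(8 + (2*5 + 2*M)) = 1/(8 + (10 + 2*M)) = 1/(18 + 2*M))
(J(-17) + O)² = (1/(2*(9 - 17)) - 1095/4)² = ((½)/(-8) - 1095/4)² = ((½)*(-⅛) - 1095/4)² = (-1/16 - 1095/4)² = (-4381/16)² = 19193161/256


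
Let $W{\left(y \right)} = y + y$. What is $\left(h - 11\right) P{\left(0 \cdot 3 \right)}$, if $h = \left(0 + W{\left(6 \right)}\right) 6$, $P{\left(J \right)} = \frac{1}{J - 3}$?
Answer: $- \frac{61}{3} \approx -20.333$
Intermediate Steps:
$P{\left(J \right)} = \frac{1}{-3 + J}$
$W{\left(y \right)} = 2 y$
$h = 72$ ($h = \left(0 + 2 \cdot 6\right) 6 = \left(0 + 12\right) 6 = 12 \cdot 6 = 72$)
$\left(h - 11\right) P{\left(0 \cdot 3 \right)} = \frac{72 - 11}{-3 + 0 \cdot 3} = \frac{72 - 11}{-3 + 0} = \frac{61}{-3} = 61 \left(- \frac{1}{3}\right) = - \frac{61}{3}$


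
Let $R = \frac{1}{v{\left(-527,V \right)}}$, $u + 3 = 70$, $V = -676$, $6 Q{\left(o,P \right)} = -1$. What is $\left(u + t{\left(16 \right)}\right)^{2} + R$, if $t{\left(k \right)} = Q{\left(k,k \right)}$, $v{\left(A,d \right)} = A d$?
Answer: $\frac{3580354868}{801567} \approx 4466.7$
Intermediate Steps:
$Q{\left(o,P \right)} = - \frac{1}{6}$ ($Q{\left(o,P \right)} = \frac{1}{6} \left(-1\right) = - \frac{1}{6}$)
$t{\left(k \right)} = - \frac{1}{6}$
$u = 67$ ($u = -3 + 70 = 67$)
$R = \frac{1}{356252}$ ($R = \frac{1}{\left(-527\right) \left(-676\right)} = \frac{1}{356252} \approx 2.807 \cdot 10^{-6}$)
$\left(u + t{\left(16 \right)}\right)^{2} + R = \left(67 - \frac{1}{6}\right)^{2} + \frac{1}{356252} = \left(\frac{401}{6}\right)^{2} + \frac{1}{356252} = \frac{160801}{36} + \frac{1}{356252} = \frac{3580354868}{801567}$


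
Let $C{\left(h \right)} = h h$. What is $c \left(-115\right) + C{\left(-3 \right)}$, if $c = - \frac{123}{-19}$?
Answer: $- \frac{13974}{19} \approx -735.47$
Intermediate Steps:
$C{\left(h \right)} = h^{2}$
$c = \frac{123}{19}$ ($c = \left(-123\right) \left(- \frac{1}{19}\right) = \frac{123}{19} \approx 6.4737$)
$c \left(-115\right) + C{\left(-3 \right)} = \frac{123}{19} \left(-115\right) + \left(-3\right)^{2} = - \frac{14145}{19} + 9 = - \frac{13974}{19}$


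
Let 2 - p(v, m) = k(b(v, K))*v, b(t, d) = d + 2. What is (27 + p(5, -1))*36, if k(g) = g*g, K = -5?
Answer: -576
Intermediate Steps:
b(t, d) = 2 + d
k(g) = g**2
p(v, m) = 2 - 9*v (p(v, m) = 2 - (2 - 5)**2*v = 2 - (-3)**2*v = 2 - 9*v)
(27 + p(5, -1))*36 = (27 + (2 - 9*5))*36 = (27 + (2 - 45))*36 = (27 - 43)*36 = -16*36 = -576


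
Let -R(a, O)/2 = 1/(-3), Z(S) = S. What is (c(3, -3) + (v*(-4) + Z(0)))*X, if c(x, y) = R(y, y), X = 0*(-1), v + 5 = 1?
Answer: 0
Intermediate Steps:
v = -4 (v = -5 + 1 = -4)
R(a, O) = ⅔ (R(a, O) = -2/(-3) = -2*(-⅓) = ⅔)
X = 0
c(x, y) = ⅔
(c(3, -3) + (v*(-4) + Z(0)))*X = (⅔ + (-4*(-4) + 0))*0 = (⅔ + (16 + 0))*0 = (⅔ + 16)*0 = (50/3)*0 = 0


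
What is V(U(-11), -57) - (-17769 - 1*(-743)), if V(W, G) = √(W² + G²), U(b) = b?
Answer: 17026 + √3370 ≈ 17084.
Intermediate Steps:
V(W, G) = √(G² + W²)
V(U(-11), -57) - (-17769 - 1*(-743)) = √((-57)² + (-11)²) - (-17769 - 1*(-743)) = √(3249 + 121) - (-17769 + 743) = √3370 - 1*(-17026) = √3370 + 17026 = 17026 + √3370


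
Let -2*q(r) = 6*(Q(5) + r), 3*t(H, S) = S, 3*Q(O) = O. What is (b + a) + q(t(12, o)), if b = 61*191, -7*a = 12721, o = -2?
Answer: 68815/7 ≈ 9830.7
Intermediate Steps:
Q(O) = O/3
t(H, S) = S/3
q(r) = -5 - 3*r (q(r) = -3*((⅓)*5 + r) = -3*(5/3 + r) = -(10 + 6*r)/2 = -5 - 3*r)
a = -12721/7 (a = -⅐*12721 = -12721/7 ≈ -1817.3)
b = 11651
(b + a) + q(t(12, o)) = (11651 - 12721/7) + (-5 - (-2)) = 68836/7 + (-5 - 3*(-⅔)) = 68836/7 + (-5 + 2) = 68836/7 - 3 = 68815/7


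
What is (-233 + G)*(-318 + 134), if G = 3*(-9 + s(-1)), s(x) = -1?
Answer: 48392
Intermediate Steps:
G = -30 (G = 3*(-9 - 1) = 3*(-10) = -30)
(-233 + G)*(-318 + 134) = (-233 - 30)*(-318 + 134) = -263*(-184) = 48392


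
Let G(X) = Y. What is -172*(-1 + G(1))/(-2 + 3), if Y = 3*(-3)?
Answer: 1720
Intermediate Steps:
Y = -9
G(X) = -9
-172*(-1 + G(1))/(-2 + 3) = -172*(-1 - 9)/(-2 + 3) = -(-1720)/1 = -(-1720) = -172*(-10) = 1720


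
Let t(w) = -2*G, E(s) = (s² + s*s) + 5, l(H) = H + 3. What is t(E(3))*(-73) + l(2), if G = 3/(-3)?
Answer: -141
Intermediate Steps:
l(H) = 3 + H
E(s) = 5 + 2*s² (E(s) = (s² + s²) + 5 = 2*s² + 5 = 5 + 2*s²)
G = -1 (G = 3*(-⅓) = -1)
t(w) = 2 (t(w) = -2*(-1) = 2)
t(E(3))*(-73) + l(2) = 2*(-73) + (3 + 2) = -146 + 5 = -141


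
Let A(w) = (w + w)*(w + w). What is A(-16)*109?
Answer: 111616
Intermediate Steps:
A(w) = 4*w² (A(w) = (2*w)*(2*w) = 4*w²)
A(-16)*109 = (4*(-16)²)*109 = (4*256)*109 = 1024*109 = 111616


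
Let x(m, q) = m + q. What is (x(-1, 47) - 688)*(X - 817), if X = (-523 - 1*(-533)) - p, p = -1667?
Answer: -552120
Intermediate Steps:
X = 1677 (X = (-523 - 1*(-533)) - 1*(-1667) = (-523 + 533) + 1667 = 10 + 1667 = 1677)
(x(-1, 47) - 688)*(X - 817) = ((-1 + 47) - 688)*(1677 - 817) = (46 - 688)*860 = -642*860 = -552120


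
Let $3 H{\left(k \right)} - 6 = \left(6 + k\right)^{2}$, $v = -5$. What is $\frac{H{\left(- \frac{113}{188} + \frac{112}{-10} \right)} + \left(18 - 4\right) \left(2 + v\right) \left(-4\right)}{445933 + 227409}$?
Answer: $\frac{480371209}{1784894973600} \approx 0.00026913$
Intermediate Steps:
$H{\left(k \right)} = 2 + \frac{\left(6 + k\right)^{2}}{3}$
$\frac{H{\left(- \frac{113}{188} + \frac{112}{-10} \right)} + \left(18 - 4\right) \left(2 + v\right) \left(-4\right)}{445933 + 227409} = \frac{\left(2 + \frac{\left(6 + \left(- \frac{113}{188} + \frac{112}{-10}\right)\right)^{2}}{3}\right) + \left(18 - 4\right) \left(2 - 5\right) \left(-4\right)}{445933 + 227409} = \frac{\left(2 + \frac{\left(6 + \left(\left(-113\right) \frac{1}{188} + 112 \left(- \frac{1}{10}\right)\right)\right)^{2}}{3}\right) + 14 \left(\left(-3\right) \left(-4\right)\right)}{673342} = \left(\left(2 + \frac{\left(6 - \frac{11093}{940}\right)^{2}}{3}\right) + 14 \cdot 12\right) \frac{1}{673342} = \left(\left(2 + \frac{\left(6 - \frac{11093}{940}\right)^{2}}{3}\right) + 168\right) \frac{1}{673342} = \left(\left(2 + \frac{\left(- \frac{5453}{940}\right)^{2}}{3}\right) + 168\right) \frac{1}{673342} = \left(\left(2 + \frac{1}{3} \cdot \frac{29735209}{883600}\right) + 168\right) \frac{1}{673342} = \left(\left(2 + \frac{29735209}{2650800}\right) + 168\right) \frac{1}{673342} = \left(\frac{35036809}{2650800} + 168\right) \frac{1}{673342} = \frac{480371209}{2650800} \cdot \frac{1}{673342} = \frac{480371209}{1784894973600}$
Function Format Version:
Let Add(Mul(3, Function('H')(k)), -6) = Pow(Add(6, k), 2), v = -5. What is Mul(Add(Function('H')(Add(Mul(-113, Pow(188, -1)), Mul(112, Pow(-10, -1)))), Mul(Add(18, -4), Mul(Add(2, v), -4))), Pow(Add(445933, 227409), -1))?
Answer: Rational(480371209, 1784894973600) ≈ 0.00026913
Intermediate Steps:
Function('H')(k) = Add(2, Mul(Rational(1, 3), Pow(Add(6, k), 2)))
Mul(Add(Function('H')(Add(Mul(-113, Pow(188, -1)), Mul(112, Pow(-10, -1)))), Mul(Add(18, -4), Mul(Add(2, v), -4))), Pow(Add(445933, 227409), -1)) = Mul(Add(Add(2, Mul(Rational(1, 3), Pow(Add(6, Add(Mul(-113, Pow(188, -1)), Mul(112, Pow(-10, -1)))), 2))), Mul(Add(18, -4), Mul(Add(2, -5), -4))), Pow(Add(445933, 227409), -1)) = Mul(Add(Add(2, Mul(Rational(1, 3), Pow(Add(6, Add(Mul(-113, Rational(1, 188)), Mul(112, Rational(-1, 10)))), 2))), Mul(14, Mul(-3, -4))), Pow(673342, -1)) = Mul(Add(Add(2, Mul(Rational(1, 3), Pow(Add(6, Add(Rational(-113, 188), Rational(-56, 5))), 2))), Mul(14, 12)), Rational(1, 673342)) = Mul(Add(Add(2, Mul(Rational(1, 3), Pow(Add(6, Rational(-11093, 940)), 2))), 168), Rational(1, 673342)) = Mul(Add(Add(2, Mul(Rational(1, 3), Pow(Rational(-5453, 940), 2))), 168), Rational(1, 673342)) = Mul(Add(Add(2, Mul(Rational(1, 3), Rational(29735209, 883600))), 168), Rational(1, 673342)) = Mul(Add(Add(2, Rational(29735209, 2650800)), 168), Rational(1, 673342)) = Mul(Add(Rational(35036809, 2650800), 168), Rational(1, 673342)) = Mul(Rational(480371209, 2650800), Rational(1, 673342)) = Rational(480371209, 1784894973600)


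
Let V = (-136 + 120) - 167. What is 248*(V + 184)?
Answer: 248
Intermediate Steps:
V = -183 (V = -16 - 167 = -183)
248*(V + 184) = 248*(-183 + 184) = 248*1 = 248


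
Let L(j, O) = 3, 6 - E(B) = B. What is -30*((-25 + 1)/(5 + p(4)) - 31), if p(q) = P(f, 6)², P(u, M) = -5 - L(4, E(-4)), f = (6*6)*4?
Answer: 21630/23 ≈ 940.43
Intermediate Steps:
E(B) = 6 - B
f = 144 (f = 36*4 = 144)
P(u, M) = -8 (P(u, M) = -5 - 1*3 = -5 - 3 = -8)
p(q) = 64 (p(q) = (-8)² = 64)
-30*((-25 + 1)/(5 + p(4)) - 31) = -30*((-25 + 1)/(5 + 64) - 31) = -30*(-24/69 - 31) = -30*(-24*1/69 - 31) = -30*(-8/23 - 31) = -30*(-721/23) = 21630/23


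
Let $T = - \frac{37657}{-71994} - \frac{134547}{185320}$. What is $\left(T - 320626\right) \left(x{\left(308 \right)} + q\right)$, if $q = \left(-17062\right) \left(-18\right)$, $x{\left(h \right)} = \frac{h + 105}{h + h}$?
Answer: $- \frac{57806100612708671954993}{587044835520} \approx -9.847 \cdot 10^{10}$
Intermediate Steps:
$x{\left(h \right)} = \frac{105 + h}{2 h}$
$q = 307116$
$T = - \frac{1353990739}{6670964040}$ ($T = \left(-37657\right) \left(- \frac{1}{71994}\right) - \frac{134547}{185320} = \frac{37657}{71994} - \frac{134547}{185320} = - \frac{1353990739}{6670964040} \approx -0.20297$)
$\left(T - 320626\right) \left(x{\left(308 \right)} + q\right) = \left(- \frac{1353990739}{6670964040} - 320626\right) \left(\frac{105 + 308}{2 \cdot 308} + 307116\right) = - \frac{2138885870279779 \left(\frac{1}{2} \cdot \frac{1}{308} \cdot 413 + 307116\right)}{6670964040} = - \frac{2138885870279779 \left(\frac{59}{88} + 307116\right)}{6670964040} = \left(- \frac{2138885870279779}{6670964040}\right) \frac{27026267}{88} = - \frac{57806100612708671954993}{587044835520}$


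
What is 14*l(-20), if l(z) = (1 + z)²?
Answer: 5054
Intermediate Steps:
14*l(-20) = 14*(1 - 20)² = 14*(-19)² = 14*361 = 5054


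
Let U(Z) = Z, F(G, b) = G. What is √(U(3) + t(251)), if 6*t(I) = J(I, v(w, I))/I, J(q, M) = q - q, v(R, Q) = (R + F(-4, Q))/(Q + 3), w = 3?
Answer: √3 ≈ 1.7320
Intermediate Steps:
v(R, Q) = (-4 + R)/(3 + Q) (v(R, Q) = (R - 4)/(Q + 3) = (-4 + R)/(3 + Q))
J(q, M) = 0
t(I) = 0 (t(I) = (0/I)/6 = (⅙)*0 = 0)
√(U(3) + t(251)) = √(3 + 0) = √3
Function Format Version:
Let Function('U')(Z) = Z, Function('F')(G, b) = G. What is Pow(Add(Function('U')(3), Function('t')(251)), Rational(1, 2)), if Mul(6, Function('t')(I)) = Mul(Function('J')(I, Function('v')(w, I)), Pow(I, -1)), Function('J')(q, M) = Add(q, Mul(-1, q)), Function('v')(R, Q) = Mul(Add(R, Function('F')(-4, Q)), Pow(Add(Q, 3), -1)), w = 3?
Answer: Pow(3, Rational(1, 2)) ≈ 1.7320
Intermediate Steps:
Function('v')(R, Q) = Mul(Pow(Add(3, Q), -1), Add(-4, R)) (Function('v')(R, Q) = Mul(Add(R, -4), Pow(Add(Q, 3), -1)) = Mul(Add(-4, R), Pow(Add(3, Q), -1)) = Mul(Pow(Add(3, Q), -1), Add(-4, R)))
Function('J')(q, M) = 0
Function('t')(I) = 0 (Function('t')(I) = Mul(Rational(1, 6), Mul(0, Pow(I, -1))) = Mul(Rational(1, 6), 0) = 0)
Pow(Add(Function('U')(3), Function('t')(251)), Rational(1, 2)) = Pow(Add(3, 0), Rational(1, 2)) = Pow(3, Rational(1, 2))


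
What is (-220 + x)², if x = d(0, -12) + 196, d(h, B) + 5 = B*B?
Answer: 13225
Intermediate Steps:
d(h, B) = -5 + B² (d(h, B) = -5 + B*B = -5 + B²)
x = 335 (x = (-5 + (-12)²) + 196 = (-5 + 144) + 196 = 139 + 196 = 335)
(-220 + x)² = (-220 + 335)² = 115² = 13225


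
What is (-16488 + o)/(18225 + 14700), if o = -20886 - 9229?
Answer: -46603/32925 ≈ -1.4154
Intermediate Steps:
o = -30115
(-16488 + o)/(18225 + 14700) = (-16488 - 30115)/(18225 + 14700) = -46603/32925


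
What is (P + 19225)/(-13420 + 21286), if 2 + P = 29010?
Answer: 48233/7866 ≈ 6.1318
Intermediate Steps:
P = 29008 (P = -2 + 29010 = 29008)
(P + 19225)/(-13420 + 21286) = (29008 + 19225)/(-13420 + 21286) = 48233/7866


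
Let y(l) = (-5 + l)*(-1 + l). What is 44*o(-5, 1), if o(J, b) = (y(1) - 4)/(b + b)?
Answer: -88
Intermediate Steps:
y(l) = (-1 + l)*(-5 + l)
o(J, b) = -2/b (o(J, b) = ((5 + 1**2 - 6*1) - 4)/(b + b) = ((5 + 1 - 6) - 4)/((2*b)) = (0 - 4)*(1/(2*b)) = -2/b)
44*o(-5, 1) = 44*(-2/1) = 44*(-2*1) = 44*(-2) = -88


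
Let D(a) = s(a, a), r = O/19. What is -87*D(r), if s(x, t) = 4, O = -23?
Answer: -348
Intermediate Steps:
r = -23/19 ≈ -1.2105
D(a) = 4
-87*D(r) = -87*4 = -348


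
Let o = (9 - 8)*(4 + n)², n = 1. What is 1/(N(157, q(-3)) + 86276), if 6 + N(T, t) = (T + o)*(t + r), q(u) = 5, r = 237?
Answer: 1/130314 ≈ 7.6738e-6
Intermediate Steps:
o = 25 (o = (9 - 8)*(4 + 1)² = 1*5² = 1*25 = 25)
N(T, t) = -6 + (25 + T)*(237 + t) (N(T, t) = -6 + (T + 25)*(t + 237) = -6 + (25 + T)*(237 + t))
1/(N(157, q(-3)) + 86276) = 1/((5919 + 25*5 + 237*157 + 157*5) + 86276) = 1/((5919 + 125 + 37209 + 785) + 86276) = 1/(44038 + 86276) = 1/130314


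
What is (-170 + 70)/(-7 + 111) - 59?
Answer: -1559/26 ≈ -59.962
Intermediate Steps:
(-170 + 70)/(-7 + 111) - 59 = -100/104 - 59 = -100*1/104 - 59 = -25/26 - 59 = -1559/26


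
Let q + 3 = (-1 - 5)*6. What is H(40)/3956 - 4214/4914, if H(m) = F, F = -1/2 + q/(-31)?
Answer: -73810375/86090472 ≈ -0.85736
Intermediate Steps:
q = -39 (q = -3 + (-1 - 5)*6 = -3 - 6*6 = -3 - 36 = -39)
F = 47/62 (F = -1/2 - 39/(-31) = -1*½ - 39*(-1/31) = -½ + 39/31 = 47/62 ≈ 0.75806)
H(m) = 47/62
H(40)/3956 - 4214/4914 = (47/62)/3956 - 4214/4914 = (47/62)*(1/3956) - 4214*1/4914 = 47/245272 - 301/351 = -73810375/86090472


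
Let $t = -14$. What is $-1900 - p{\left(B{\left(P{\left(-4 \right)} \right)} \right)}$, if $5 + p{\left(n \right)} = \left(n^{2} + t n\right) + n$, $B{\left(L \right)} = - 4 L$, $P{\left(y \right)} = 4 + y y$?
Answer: $-9335$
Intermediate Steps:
$P{\left(y \right)} = 4 + y^{2}$
$p{\left(n \right)} = -5 + n^{2} - 13 n$ ($p{\left(n \right)} = -5 + \left(\left(n^{2} - 14 n\right) + n\right) = -5 + \left(n^{2} - 13 n\right) = -5 + n^{2} - 13 n$)
$-1900 - p{\left(B{\left(P{\left(-4 \right)} \right)} \right)} = -1900 - \left(-5 + \left(- 4 \left(4 + \left(-4\right)^{2}\right)\right)^{2} - 13 \left(- 4 \left(4 + \left(-4\right)^{2}\right)\right)\right) = -1900 - \left(-5 + \left(- 4 \left(4 + 16\right)\right)^{2} - 13 \left(- 4 \left(4 + 16\right)\right)\right) = -1900 - \left(-5 + \left(\left(-4\right) 20\right)^{2} - 13 \left(\left(-4\right) 20\right)\right) = -1900 - \left(-5 + \left(-80\right)^{2} - -1040\right) = -1900 - \left(-5 + 6400 + 1040\right) = -1900 - 7435 = -9335$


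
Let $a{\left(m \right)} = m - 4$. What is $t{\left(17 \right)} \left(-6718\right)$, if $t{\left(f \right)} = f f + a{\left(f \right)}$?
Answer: $-2028836$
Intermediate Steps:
$a{\left(m \right)} = -4 + m$
$t{\left(f \right)} = -4 + f + f^{2}$ ($t{\left(f \right)} = f f + \left(-4 + f\right) = f^{2} + \left(-4 + f\right) = -4 + f + f^{2}$)
$t{\left(17 \right)} \left(-6718\right) = \left(-4 + 17 + 17^{2}\right) \left(-6718\right) = \left(-4 + 17 + 289\right) \left(-6718\right) = 302 \left(-6718\right) = -2028836$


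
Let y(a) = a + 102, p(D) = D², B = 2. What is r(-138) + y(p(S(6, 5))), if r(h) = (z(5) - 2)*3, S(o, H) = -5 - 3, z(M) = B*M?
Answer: 190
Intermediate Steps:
z(M) = 2*M
S(o, H) = -8
r(h) = 24 (r(h) = (2*5 - 2)*3 = (10 - 2)*3 = 8*3 = 24)
y(a) = 102 + a
r(-138) + y(p(S(6, 5))) = 24 + (102 + (-8)²) = 24 + (102 + 64) = 24 + 166 = 190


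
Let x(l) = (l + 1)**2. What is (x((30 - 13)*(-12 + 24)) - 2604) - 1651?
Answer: 37770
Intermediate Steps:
x(l) = (1 + l)**2
(x((30 - 13)*(-12 + 24)) - 2604) - 1651 = ((1 + (30 - 13)*(-12 + 24))**2 - 2604) - 1651 = ((1 + 17*12)**2 - 2604) - 1651 = ((1 + 204)**2 - 2604) - 1651 = (205**2 - 2604) - 1651 = (42025 - 2604) - 1651 = 39421 - 1651 = 37770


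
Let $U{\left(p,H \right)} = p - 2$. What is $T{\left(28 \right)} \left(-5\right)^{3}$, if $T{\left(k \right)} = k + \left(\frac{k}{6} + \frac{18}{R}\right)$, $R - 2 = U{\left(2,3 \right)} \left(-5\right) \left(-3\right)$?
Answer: $- \frac{15625}{3} \approx -5208.3$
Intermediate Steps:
$U{\left(p,H \right)} = -2 + p$
$R = 2$ ($R = 2 + \left(-2 + 2\right) \left(-5\right) \left(-3\right) = 2 + 0 \left(-5\right) \left(-3\right) = 2 + 0 \left(-3\right) = 2 + 0 = 2$)
$T{\left(k \right)} = 9 + \frac{7 k}{6}$ ($T{\left(k \right)} = k + \left(\frac{k}{6} + \frac{18}{2}\right) = k + \left(k \frac{1}{6} + 18 \cdot \frac{1}{2}\right) = k + \left(\frac{k}{6} + 9\right) = k + \left(9 + \frac{k}{6}\right) = 9 + \frac{7 k}{6}$)
$T{\left(28 \right)} \left(-5\right)^{3} = \left(9 + \frac{7}{6} \cdot 28\right) \left(-5\right)^{3} = \left(9 + \frac{98}{3}\right) \left(-125\right) = \frac{125}{3} \left(-125\right) = - \frac{15625}{3}$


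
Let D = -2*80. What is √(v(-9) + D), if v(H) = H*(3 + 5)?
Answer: 2*I*√58 ≈ 15.232*I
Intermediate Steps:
v(H) = 8*H (v(H) = H*8 = 8*H)
D = -160
√(v(-9) + D) = √(8*(-9) - 160) = √(-72 - 160) = √(-232) = 2*I*√58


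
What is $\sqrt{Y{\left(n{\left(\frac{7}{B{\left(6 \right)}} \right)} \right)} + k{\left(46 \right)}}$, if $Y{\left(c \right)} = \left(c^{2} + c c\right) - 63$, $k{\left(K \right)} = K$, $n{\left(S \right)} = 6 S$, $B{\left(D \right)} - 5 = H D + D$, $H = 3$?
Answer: $\frac{11 i \sqrt{89}}{29} \approx 3.5784 i$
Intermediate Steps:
$B{\left(D \right)} = 5 + 4 D$ ($B{\left(D \right)} = 5 + \left(3 D + D\right) = 5 + 4 D$)
$Y{\left(c \right)} = -63 + 2 c^{2}$ ($Y{\left(c \right)} = \left(c^{2} + c^{2}\right) - 63 = 2 c^{2} - 63 = -63 + 2 c^{2}$)
$\sqrt{Y{\left(n{\left(\frac{7}{B{\left(6 \right)}} \right)} \right)} + k{\left(46 \right)}} = \sqrt{\left(-63 + 2 \left(6 \frac{7}{5 + 4 \cdot 6}\right)^{2}\right) + 46} = \sqrt{\left(-63 + 2 \left(6 \frac{7}{5 + 24}\right)^{2}\right) + 46} = \sqrt{\left(-63 + 2 \left(6 \cdot \frac{7}{29}\right)^{2}\right) + 46} = \sqrt{\left(-63 + 2 \left(\frac{42}{29}\right)^{2}\right) + 46} = \sqrt{\left(-63 + 2 \cdot \frac{1764}{841}\right) + 46} = \sqrt{\left(-63 + \frac{3528}{841}\right) + 46} = \sqrt{- \frac{49455}{841} + 46} = \sqrt{- \frac{10769}{841}} = \frac{11 i \sqrt{89}}{29}$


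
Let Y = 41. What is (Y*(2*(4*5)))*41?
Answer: 67240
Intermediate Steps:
(Y*(2*(4*5)))*41 = (41*(2*(4*5)))*41 = (41*(2*20))*41 = (41*40)*41 = 1640*41 = 67240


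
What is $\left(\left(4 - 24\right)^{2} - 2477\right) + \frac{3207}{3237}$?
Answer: $- \frac{2240014}{1079} \approx -2076.0$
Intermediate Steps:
$\left(\left(4 - 24\right)^{2} - 2477\right) + \frac{3207}{3237} = \left(\left(-20\right)^{2} - 2477\right) + 3207 \cdot \frac{1}{3237} = \left(400 - 2477\right) + \frac{1069}{1079} = -2077 + \frac{1069}{1079} = - \frac{2240014}{1079}$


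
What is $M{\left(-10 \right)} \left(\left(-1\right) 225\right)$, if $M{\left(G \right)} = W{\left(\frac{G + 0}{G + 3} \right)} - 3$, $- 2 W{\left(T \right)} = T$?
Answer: $\frac{5850}{7} \approx 835.71$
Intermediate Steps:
$W{\left(T \right)} = - \frac{T}{2}$
$M{\left(G \right)} = -3 - \frac{G}{2 \left(3 + G\right)}$ ($M{\left(G \right)} = - \frac{\left(G + 0\right) \frac{1}{G + 3}}{2} - 3 = - \frac{G \frac{1}{3 + G}}{2} - 3 = - \frac{G}{2 \left(3 + G\right)} - 3 = -3 - \frac{G}{2 \left(3 + G\right)}$)
$M{\left(-10 \right)} \left(\left(-1\right) 225\right) = \frac{-18 - -70}{2 \left(3 - 10\right)} \left(\left(-1\right) 225\right) = \frac{-18 + 70}{2 \left(-7\right)} \left(-225\right) = \frac{1}{2} \left(- \frac{1}{7}\right) 52 \left(-225\right) = \left(- \frac{26}{7}\right) \left(-225\right) = \frac{5850}{7}$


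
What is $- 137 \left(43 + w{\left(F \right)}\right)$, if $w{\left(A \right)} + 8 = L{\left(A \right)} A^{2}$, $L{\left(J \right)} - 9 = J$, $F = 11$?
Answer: $-336335$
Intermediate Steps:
$L{\left(J \right)} = 9 + J$
$w{\left(A \right)} = -8 + A^{2} \left(9 + A\right)$ ($w{\left(A \right)} = -8 + \left(9 + A\right) A^{2} = -8 + A^{2} \left(9 + A\right)$)
$- 137 \left(43 + w{\left(F \right)}\right) = - 137 \left(43 - \left(8 - 11^{2} \left(9 + 11\right)\right)\right) = - 137 \left(43 + \left(-8 + 121 \cdot 20\right)\right) = - 137 \left(43 + \left(-8 + 2420\right)\right) = - 137 \left(43 + 2412\right) = \left(-137\right) 2455 = -336335$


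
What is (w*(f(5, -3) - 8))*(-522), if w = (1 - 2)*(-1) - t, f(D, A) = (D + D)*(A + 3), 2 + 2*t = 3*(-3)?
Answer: 27144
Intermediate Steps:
t = -11/2 (t = -1 + (3*(-3))/2 = -1 + (½)*(-9) = -1 - 9/2 = -11/2 ≈ -5.5000)
f(D, A) = 2*D*(3 + A) (f(D, A) = (2*D)*(3 + A) = 2*D*(3 + A))
w = 13/2 (w = (1 - 2)*(-1) - 1*(-11/2) = -1*(-1) + 11/2 = 1 + 11/2 = 13/2 ≈ 6.5000)
(w*(f(5, -3) - 8))*(-522) = (13*(2*5*(3 - 3) - 8)/2)*(-522) = (13*(2*5*0 - 8)/2)*(-522) = (13*(0 - 8)/2)*(-522) = ((13/2)*(-8))*(-522) = -52*(-522) = 27144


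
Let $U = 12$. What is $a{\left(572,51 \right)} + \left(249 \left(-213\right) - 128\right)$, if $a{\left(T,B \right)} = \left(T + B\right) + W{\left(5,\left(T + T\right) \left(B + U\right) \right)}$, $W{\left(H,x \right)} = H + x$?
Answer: $19535$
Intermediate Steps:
$a{\left(T,B \right)} = 5 + B + T + 2 T \left(12 + B\right)$ ($a{\left(T,B \right)} = \left(T + B\right) + \left(5 + \left(T + T\right) \left(B + 12\right)\right) = \left(B + T\right) + \left(5 + 2 T \left(12 + B\right)\right) = 5 + B + T + 2 T \left(12 + B\right)$)
$a{\left(572,51 \right)} + \left(249 \left(-213\right) - 128\right) = \left(5 + 51 + 572 + 2 \cdot 572 \left(12 + 51\right)\right) + \left(249 \left(-213\right) - 128\right) = \left(5 + 51 + 572 + 2 \cdot 572 \cdot 63\right) - 53165 = \left(5 + 51 + 572 + 72072\right) - 53165 = 72700 - 53165 = 19535$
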